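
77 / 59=1.31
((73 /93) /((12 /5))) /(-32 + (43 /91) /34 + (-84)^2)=564655 /12126622842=0.00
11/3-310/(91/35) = -4507/39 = -115.56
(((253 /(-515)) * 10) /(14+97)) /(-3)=506 /34299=0.01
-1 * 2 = -2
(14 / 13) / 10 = 7 / 65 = 0.11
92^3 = 778688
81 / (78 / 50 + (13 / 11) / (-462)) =10291050 / 197873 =52.01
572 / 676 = 11 / 13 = 0.85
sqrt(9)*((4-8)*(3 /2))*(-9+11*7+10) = -1404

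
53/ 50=1.06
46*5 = 230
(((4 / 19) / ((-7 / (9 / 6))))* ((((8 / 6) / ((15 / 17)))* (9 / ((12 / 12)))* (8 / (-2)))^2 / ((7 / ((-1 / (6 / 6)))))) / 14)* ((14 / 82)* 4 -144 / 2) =-648987648 / 6679925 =-97.15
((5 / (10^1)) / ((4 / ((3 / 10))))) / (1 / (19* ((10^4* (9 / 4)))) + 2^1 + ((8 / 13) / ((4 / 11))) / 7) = 5835375 / 348840364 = 0.02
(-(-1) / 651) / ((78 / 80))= 0.00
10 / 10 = 1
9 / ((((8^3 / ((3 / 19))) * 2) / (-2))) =-27 / 9728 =-0.00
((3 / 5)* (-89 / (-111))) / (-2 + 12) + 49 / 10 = 4577 / 925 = 4.95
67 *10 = 670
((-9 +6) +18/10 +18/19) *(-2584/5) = 3264/25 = 130.56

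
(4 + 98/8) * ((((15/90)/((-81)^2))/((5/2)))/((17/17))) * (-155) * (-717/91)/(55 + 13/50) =926125/253792602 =0.00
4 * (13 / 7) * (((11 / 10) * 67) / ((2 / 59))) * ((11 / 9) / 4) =6218069 / 1260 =4934.98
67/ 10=6.70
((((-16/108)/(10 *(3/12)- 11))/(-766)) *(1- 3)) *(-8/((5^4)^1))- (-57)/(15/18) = 7515321686/109873125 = 68.40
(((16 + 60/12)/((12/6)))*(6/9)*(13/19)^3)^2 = 236513641/47045881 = 5.03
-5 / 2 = -2.50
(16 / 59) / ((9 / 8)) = 128 / 531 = 0.24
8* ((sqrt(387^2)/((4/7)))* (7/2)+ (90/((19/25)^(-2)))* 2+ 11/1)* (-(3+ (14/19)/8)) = -116811121/1900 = -61479.54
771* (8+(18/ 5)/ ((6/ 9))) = 51657/ 5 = 10331.40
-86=-86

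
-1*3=-3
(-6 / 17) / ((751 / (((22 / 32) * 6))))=-99 / 51068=-0.00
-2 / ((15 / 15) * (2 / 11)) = -11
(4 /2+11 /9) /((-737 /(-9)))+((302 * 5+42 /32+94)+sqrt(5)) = sqrt(5)+18930309 /11792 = 1607.59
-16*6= -96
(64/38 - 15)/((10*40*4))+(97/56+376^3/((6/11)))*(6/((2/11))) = 684369333736429/212800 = 3216021305.15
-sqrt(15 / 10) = -sqrt(6) / 2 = -1.22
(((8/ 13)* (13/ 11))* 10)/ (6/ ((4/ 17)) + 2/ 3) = 480/ 1727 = 0.28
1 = 1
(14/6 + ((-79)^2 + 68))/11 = 18934/33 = 573.76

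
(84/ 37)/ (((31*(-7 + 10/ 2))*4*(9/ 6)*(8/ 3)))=-21/ 9176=-0.00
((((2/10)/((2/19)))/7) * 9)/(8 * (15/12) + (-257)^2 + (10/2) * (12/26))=2223/60115790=0.00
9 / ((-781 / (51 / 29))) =-459 / 22649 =-0.02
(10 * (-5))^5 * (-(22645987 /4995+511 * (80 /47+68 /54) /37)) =7458076937500000 /5217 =1429571964251.49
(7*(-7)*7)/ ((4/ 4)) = -343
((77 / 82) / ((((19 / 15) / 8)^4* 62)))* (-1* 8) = -31933440000 / 165637991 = -192.79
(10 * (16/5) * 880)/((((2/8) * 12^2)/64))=450560/9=50062.22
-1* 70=-70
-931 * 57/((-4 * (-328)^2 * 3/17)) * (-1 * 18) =-2706417/215168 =-12.58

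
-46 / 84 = -23 / 42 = -0.55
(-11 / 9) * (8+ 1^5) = -11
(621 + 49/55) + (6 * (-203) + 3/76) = -2491571/4180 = -596.07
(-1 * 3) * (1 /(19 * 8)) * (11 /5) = -33 /760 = -0.04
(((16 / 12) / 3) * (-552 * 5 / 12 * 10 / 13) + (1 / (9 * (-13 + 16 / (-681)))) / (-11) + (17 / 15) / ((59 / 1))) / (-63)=264707832748 / 212136679755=1.25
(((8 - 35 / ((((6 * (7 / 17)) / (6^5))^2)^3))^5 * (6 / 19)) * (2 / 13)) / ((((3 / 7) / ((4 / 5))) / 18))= -17614089422631586528788483145516085171889794084583739989063555963956948279087605432204058887364550816087866792197923822779773190969229312 / 236602820754999521785235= -74445813310361360361439370000000000000000000000000000000000000000000000000000000000000000000000000000000000000000.00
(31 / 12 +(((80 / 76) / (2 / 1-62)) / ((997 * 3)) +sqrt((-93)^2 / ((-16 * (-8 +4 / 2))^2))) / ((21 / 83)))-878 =-99855431965 / 114567264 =-871.59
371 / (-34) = -10.91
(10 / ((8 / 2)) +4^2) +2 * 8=34.50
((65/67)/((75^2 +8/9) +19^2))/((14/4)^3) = 2340/619131121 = 0.00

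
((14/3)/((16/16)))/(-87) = -0.05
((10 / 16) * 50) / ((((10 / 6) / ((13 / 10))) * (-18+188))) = 39 / 272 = 0.14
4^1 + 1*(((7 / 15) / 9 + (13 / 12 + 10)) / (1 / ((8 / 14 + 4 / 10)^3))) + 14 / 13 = 164300692 / 10749375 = 15.28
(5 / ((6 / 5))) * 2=25 / 3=8.33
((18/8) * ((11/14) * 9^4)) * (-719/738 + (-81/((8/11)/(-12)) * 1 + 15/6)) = 71266192173/4592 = 15519641.15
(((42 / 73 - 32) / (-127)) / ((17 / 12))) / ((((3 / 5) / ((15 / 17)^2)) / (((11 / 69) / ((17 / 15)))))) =567765000 / 17809433393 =0.03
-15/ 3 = -5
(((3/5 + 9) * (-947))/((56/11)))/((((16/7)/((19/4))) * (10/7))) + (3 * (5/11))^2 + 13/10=-502310663/193600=-2594.58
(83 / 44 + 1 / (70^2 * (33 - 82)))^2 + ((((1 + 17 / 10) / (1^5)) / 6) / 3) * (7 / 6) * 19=24007098661673 / 3487704605000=6.88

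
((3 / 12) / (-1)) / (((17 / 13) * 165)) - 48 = -538573 / 11220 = -48.00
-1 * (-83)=83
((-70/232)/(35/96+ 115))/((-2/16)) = 0.02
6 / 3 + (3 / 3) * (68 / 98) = 132 / 49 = 2.69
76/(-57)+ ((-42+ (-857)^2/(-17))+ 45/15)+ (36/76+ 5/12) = -167607253/3876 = -43242.33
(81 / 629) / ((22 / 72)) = 0.42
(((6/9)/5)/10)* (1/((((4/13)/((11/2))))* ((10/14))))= 1001/3000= 0.33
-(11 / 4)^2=-7.56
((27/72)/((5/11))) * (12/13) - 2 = -161/130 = -1.24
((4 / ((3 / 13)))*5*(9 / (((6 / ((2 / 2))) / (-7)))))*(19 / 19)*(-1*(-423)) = -384930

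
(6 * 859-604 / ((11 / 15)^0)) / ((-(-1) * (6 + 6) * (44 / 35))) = 79625 / 264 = 301.61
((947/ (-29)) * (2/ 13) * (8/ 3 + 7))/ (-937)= 1894/ 36543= 0.05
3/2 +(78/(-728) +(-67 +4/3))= -5399/84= -64.27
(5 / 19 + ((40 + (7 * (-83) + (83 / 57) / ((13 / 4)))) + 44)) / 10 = -49.63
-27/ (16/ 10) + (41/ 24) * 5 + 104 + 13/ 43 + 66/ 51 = 213298/ 2193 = 97.26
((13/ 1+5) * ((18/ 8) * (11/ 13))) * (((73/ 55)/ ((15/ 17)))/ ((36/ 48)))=22338/ 325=68.73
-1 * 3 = -3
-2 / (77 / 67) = -134 / 77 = -1.74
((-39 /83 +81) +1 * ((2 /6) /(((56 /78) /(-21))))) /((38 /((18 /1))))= 211491 /6308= 33.53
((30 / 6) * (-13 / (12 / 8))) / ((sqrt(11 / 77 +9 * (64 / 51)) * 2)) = -65 * sqrt(161959) / 4083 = -6.41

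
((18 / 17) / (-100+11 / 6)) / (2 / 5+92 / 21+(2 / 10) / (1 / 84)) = -5670 / 11344729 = -0.00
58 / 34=29 / 17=1.71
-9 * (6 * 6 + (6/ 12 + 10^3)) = -18657/ 2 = -9328.50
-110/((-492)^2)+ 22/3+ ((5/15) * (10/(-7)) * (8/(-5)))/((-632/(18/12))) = 490673657/66930696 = 7.33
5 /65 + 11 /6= 1.91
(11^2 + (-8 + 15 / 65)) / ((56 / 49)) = 1288 / 13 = 99.08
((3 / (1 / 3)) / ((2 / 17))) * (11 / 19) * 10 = 8415 / 19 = 442.89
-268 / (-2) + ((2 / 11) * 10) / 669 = 134.00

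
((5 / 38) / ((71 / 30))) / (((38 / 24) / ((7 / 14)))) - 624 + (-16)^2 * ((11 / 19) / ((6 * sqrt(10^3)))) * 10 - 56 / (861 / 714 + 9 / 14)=-646.46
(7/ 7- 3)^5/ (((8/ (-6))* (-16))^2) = -0.07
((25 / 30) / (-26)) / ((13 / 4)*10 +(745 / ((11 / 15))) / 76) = -0.00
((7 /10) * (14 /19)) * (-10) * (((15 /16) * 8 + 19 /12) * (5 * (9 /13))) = -80115 /494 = -162.18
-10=-10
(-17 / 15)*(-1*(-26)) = -442 / 15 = -29.47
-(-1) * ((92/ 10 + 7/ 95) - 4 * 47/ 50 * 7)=-8097/ 475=-17.05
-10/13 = -0.77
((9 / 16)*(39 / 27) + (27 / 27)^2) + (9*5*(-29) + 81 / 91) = -1302.30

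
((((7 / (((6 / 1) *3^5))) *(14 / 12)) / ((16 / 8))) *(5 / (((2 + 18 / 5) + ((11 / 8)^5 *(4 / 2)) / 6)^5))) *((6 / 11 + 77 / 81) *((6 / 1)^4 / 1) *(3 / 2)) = 38556351445199577052872704000000 / 18810548197730048988061809318209031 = 0.00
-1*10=-10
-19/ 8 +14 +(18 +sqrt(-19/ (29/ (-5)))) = sqrt(2755)/ 29 +237/ 8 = 31.43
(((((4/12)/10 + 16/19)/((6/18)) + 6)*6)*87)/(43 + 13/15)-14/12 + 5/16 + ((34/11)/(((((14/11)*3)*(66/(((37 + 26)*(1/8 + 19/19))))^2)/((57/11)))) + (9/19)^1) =684397447357/6389822208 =107.11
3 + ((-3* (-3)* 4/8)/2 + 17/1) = 89/4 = 22.25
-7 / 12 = -0.58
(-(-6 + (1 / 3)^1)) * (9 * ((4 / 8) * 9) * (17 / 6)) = 2601 / 4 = 650.25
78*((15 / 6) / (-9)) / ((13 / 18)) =-30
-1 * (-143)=143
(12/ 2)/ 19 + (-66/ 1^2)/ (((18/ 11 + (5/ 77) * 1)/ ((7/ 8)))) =-334809/ 9956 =-33.63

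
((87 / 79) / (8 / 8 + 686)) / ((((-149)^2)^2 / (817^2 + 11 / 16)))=309715215 / 142668347175856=0.00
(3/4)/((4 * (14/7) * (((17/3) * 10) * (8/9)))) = 81/43520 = 0.00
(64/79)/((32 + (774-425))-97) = 16/5609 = 0.00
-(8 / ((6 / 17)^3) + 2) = -4967 / 27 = -183.96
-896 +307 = -589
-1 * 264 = -264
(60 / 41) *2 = 120 / 41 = 2.93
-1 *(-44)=44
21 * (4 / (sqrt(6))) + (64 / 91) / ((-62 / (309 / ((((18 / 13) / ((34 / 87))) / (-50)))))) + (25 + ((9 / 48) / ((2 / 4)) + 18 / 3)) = 14 * sqrt(6) + 36628687 / 453096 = 115.13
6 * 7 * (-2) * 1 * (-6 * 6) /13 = 232.62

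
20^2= 400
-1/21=-0.05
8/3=2.67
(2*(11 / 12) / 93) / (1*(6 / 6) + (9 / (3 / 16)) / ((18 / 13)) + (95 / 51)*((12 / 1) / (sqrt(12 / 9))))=340153 / 434135346-17765*sqrt(3) / 72355891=0.00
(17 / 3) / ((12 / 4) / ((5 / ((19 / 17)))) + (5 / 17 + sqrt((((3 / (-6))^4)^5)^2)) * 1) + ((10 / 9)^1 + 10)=13143908660 / 773849853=16.99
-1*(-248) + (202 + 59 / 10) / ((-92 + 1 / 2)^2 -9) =248.02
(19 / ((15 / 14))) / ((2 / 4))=532 / 15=35.47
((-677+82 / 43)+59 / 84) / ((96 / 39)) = -31666687 / 115584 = -273.97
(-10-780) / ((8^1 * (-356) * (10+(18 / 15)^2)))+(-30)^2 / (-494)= -13909975 / 7738016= -1.80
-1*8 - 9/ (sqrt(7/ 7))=-17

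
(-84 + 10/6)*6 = -494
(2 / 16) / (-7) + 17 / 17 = 55 / 56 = 0.98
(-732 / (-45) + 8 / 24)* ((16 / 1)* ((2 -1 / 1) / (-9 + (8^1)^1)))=-1328 / 5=-265.60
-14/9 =-1.56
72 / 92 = 18 / 23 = 0.78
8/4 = 2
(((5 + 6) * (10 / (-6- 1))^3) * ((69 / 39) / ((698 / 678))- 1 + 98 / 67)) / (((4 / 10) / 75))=-1367532375000 / 104264797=-13115.95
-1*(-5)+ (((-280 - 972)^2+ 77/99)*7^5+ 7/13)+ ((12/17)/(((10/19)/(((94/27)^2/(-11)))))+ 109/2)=155628921103617407/5907330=26345052858.67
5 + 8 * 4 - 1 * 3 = 34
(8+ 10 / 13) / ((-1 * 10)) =-57 / 65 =-0.88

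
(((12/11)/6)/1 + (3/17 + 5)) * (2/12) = 167/187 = 0.89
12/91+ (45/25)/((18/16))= 788/455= 1.73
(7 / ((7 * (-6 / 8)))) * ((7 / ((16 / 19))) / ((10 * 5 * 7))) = -0.03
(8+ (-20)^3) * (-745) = 5954040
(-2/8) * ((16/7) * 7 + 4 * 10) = -14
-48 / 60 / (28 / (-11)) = 11 / 35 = 0.31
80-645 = -565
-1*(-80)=80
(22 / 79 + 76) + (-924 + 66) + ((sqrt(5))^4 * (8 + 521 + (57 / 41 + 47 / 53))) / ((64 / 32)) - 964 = 1680702823 / 343334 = 4895.24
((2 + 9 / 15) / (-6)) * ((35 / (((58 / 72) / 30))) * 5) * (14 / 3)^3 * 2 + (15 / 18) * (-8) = -49941380 / 87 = -574038.85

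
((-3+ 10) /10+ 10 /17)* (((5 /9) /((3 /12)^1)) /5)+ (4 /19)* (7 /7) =3794 /4845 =0.78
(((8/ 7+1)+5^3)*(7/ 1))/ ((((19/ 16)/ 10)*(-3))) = -2498.25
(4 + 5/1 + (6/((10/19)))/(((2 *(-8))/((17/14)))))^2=83010321/1254400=66.18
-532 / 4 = -133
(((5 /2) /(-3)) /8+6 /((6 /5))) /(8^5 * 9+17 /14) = 329 /19818168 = 0.00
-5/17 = -0.29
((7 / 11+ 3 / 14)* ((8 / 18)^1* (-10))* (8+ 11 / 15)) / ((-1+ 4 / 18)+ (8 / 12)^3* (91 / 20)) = -343220 / 5929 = -57.89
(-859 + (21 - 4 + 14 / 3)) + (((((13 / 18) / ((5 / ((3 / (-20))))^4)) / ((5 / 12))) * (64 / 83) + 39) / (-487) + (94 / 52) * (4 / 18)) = -15462669804728567 / 18473660156250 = -837.01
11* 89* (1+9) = 9790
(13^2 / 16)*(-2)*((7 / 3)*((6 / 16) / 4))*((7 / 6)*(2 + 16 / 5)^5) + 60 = -3065677333 / 150000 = -20437.85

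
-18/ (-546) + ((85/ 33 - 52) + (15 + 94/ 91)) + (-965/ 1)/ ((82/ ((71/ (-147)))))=-15900935/ 574574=-27.67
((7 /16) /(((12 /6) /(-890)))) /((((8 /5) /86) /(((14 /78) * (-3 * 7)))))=32816525 /832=39442.94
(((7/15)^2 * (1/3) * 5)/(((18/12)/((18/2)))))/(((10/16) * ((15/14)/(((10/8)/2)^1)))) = 1372/675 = 2.03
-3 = -3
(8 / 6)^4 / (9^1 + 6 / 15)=0.34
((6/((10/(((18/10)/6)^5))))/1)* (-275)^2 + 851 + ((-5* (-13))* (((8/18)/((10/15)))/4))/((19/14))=44197513/45600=969.24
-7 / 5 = -1.40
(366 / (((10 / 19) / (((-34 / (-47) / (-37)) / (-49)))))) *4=472872 / 426055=1.11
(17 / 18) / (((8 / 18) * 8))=17 / 64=0.27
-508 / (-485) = 508 / 485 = 1.05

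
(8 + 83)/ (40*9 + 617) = 91/ 977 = 0.09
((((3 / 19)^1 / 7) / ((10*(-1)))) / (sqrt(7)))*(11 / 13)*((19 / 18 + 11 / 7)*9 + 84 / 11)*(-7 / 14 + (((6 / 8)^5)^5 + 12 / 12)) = -1629486788917288101*sqrt(7) / 381549464030455791616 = -0.01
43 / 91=0.47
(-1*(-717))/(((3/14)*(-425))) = -3346/425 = -7.87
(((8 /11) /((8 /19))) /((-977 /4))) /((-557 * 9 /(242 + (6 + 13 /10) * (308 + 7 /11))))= 231762 /65846869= 0.00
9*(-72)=-648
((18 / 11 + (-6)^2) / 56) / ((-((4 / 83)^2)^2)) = -9823872447 / 78848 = -124592.54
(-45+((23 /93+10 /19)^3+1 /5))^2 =1495862249299409088188809 /760955579467745589225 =1965.77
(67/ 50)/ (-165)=-67/ 8250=-0.01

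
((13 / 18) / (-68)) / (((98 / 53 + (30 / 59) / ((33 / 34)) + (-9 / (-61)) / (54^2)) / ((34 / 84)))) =-81830463 / 45169924940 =-0.00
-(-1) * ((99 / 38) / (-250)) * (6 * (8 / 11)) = -108 / 2375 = -0.05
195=195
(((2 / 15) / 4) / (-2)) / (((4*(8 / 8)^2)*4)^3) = -1 / 245760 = -0.00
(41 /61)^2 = 1681 /3721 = 0.45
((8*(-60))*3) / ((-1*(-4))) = -360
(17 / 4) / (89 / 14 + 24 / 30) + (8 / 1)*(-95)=-760925 / 1002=-759.41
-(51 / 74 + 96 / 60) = -847 / 370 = -2.29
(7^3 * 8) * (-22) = -60368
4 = 4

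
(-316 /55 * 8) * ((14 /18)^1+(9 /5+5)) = -78368 /225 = -348.30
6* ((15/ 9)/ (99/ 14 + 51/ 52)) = 3640/ 2931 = 1.24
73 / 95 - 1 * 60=-5627 / 95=-59.23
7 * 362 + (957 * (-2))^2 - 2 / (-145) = 531559852 / 145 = 3665930.01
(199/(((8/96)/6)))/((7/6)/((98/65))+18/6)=1203552/317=3796.69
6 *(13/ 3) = 26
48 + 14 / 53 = 2558 / 53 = 48.26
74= 74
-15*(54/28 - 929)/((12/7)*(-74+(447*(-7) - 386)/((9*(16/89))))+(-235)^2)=1168110/4315409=0.27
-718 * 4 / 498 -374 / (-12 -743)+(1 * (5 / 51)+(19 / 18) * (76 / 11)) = 223508641 / 105465195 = 2.12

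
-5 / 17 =-0.29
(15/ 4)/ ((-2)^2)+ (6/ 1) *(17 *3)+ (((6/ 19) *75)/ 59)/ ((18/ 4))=307.03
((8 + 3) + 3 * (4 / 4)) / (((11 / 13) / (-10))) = -1820 / 11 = -165.45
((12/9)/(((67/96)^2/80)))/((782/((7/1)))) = 3440640/1755199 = 1.96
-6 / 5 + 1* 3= 9 / 5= 1.80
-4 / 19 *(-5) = 20 / 19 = 1.05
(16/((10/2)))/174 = 8/435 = 0.02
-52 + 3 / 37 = -1921 / 37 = -51.92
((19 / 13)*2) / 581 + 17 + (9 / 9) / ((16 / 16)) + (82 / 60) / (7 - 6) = 4389433 / 226590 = 19.37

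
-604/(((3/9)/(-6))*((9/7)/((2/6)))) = 2818.67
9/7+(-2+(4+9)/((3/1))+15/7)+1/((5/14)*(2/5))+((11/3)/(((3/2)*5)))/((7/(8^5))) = 724916/315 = 2301.32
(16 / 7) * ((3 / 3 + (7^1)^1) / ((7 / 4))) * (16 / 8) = 1024 / 49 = 20.90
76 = 76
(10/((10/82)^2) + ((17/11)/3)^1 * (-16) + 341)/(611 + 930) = 165851/254265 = 0.65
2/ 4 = 1/ 2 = 0.50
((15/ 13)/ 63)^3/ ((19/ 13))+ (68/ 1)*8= 16176966749/ 29737071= 544.00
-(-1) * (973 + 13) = 986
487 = 487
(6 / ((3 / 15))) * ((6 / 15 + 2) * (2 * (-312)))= -44928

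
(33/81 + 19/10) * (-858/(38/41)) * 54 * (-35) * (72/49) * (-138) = -15554023056/19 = -818632792.42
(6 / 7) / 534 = 1 / 623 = 0.00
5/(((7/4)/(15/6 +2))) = 90/7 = 12.86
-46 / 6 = -23 / 3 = -7.67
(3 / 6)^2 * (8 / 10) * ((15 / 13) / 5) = 3 / 65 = 0.05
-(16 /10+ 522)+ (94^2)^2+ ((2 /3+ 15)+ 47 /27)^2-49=284582013293 /3645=78074626.42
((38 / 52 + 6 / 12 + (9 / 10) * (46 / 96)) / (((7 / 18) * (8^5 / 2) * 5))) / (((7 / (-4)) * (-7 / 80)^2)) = -31113 / 7990528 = -0.00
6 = 6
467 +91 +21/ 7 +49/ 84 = 561.58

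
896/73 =12.27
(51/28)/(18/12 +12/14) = 17/22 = 0.77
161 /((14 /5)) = 115 /2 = 57.50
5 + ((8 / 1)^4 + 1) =4102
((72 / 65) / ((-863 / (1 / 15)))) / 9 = -8 / 841425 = -0.00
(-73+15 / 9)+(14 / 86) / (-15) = -15339 / 215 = -71.34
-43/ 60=-0.72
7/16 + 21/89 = 959/1424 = 0.67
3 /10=0.30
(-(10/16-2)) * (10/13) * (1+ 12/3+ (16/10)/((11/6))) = 323/52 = 6.21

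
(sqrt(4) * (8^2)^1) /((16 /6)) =48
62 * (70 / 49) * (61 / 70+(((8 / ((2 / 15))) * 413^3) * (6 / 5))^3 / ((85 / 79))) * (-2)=-17894714189843347717698929784268364 / 833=-21482249927783130513444090000000.00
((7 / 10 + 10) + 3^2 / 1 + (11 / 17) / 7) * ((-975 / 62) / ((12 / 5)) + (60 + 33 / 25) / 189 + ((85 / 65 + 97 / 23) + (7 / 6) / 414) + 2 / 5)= -39305892799 / 6618066000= -5.94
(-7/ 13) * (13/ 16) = -7/ 16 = -0.44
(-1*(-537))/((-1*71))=-537/71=-7.56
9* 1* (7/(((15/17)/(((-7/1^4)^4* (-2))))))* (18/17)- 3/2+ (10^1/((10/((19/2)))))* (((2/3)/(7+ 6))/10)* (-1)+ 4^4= -70741466/195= -362776.75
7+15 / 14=113 / 14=8.07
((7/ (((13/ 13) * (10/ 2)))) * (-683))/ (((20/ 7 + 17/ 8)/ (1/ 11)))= -267736/ 15345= -17.45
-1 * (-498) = 498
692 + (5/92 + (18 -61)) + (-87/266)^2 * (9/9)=264109336/406847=649.16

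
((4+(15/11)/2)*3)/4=309/88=3.51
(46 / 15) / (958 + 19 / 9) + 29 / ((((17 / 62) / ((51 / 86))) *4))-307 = -2164849199 / 7431260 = -291.32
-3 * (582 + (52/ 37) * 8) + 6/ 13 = -855828/ 481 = -1779.27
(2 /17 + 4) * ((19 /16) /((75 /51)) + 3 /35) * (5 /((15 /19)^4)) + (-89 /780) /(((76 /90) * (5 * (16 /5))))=1287856721717 /27209520000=47.33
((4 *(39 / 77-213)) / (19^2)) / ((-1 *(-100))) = -16362 / 694925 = -0.02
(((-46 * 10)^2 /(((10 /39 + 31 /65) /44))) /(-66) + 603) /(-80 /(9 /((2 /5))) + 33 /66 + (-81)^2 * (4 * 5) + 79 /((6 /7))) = -18984303 /12999602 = -1.46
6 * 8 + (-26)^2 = 724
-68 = -68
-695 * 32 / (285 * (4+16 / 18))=-3336 / 209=-15.96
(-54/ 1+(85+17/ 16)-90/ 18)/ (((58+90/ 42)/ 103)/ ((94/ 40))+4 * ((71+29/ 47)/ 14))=14673071/ 11229056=1.31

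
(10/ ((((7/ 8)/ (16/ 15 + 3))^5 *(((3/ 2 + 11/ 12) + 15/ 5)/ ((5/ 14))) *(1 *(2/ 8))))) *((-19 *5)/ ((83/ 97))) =-816101973160361984/ 1285300618875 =-634950.27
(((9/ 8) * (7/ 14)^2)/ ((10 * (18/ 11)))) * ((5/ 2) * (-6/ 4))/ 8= -33/ 4096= -0.01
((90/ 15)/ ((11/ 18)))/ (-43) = -108/ 473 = -0.23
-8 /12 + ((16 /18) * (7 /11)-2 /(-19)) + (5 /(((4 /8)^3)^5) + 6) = 308194334 /1881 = 163846.00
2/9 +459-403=506/9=56.22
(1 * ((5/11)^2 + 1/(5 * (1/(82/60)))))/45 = 8711/816750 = 0.01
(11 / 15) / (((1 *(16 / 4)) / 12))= 11 / 5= 2.20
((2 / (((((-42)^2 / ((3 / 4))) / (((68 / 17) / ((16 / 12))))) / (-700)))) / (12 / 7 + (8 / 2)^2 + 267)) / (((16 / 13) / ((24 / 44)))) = -975 / 350768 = -0.00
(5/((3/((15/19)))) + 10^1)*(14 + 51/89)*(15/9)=1394275/5073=274.84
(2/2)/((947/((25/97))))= 25/91859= 0.00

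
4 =4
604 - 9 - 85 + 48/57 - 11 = 9497/19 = 499.84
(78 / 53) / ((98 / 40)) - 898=-2330546 / 2597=-897.40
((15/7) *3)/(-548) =-45/3836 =-0.01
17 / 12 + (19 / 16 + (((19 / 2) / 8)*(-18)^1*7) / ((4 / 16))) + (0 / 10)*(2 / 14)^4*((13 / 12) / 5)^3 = -28603 / 48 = -595.90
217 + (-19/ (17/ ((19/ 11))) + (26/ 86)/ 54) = 93388627/ 434214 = 215.08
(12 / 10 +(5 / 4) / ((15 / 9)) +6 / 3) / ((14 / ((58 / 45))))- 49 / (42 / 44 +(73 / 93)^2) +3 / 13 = -30.60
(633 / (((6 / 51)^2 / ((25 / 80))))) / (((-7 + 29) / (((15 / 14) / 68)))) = 807075 / 78848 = 10.24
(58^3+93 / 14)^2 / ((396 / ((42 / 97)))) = 7461971818921 / 179256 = 41627459.16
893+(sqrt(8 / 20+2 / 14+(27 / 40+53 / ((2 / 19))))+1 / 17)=17* sqrt(34230) / 140+15182 / 17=915.52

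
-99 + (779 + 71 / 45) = 30671 / 45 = 681.58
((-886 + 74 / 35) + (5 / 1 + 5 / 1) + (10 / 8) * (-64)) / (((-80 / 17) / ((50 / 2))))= 283781 / 56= 5067.52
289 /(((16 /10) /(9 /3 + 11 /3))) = 7225 /6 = 1204.17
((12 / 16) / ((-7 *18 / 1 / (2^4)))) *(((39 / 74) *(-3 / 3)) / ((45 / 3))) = 13 / 3885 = 0.00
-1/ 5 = -0.20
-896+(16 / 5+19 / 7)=-31153 / 35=-890.09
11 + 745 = 756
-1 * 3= -3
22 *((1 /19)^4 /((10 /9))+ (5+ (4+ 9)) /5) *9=92892987 /130321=712.80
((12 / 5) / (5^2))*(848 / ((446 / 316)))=57.68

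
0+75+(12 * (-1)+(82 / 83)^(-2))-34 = 201885 / 6724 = 30.02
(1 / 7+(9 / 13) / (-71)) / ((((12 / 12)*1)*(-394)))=-430 / 1272817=-0.00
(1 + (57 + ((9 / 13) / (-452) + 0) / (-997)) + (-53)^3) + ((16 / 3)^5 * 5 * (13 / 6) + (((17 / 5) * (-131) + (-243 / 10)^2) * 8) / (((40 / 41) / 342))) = 162725632031126431 / 533844148500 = 304818.61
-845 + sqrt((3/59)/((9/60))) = -845 + 2 * sqrt(295)/59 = -844.42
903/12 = 75.25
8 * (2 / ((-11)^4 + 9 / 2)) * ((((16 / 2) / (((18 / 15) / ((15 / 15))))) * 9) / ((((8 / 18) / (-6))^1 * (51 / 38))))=-328320 / 497947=-0.66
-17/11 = -1.55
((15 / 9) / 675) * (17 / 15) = 17 / 6075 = 0.00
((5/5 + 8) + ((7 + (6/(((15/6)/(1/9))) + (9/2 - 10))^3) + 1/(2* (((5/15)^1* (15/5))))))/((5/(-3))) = 3424393/45000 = 76.10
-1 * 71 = -71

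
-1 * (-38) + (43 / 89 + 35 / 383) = 38.57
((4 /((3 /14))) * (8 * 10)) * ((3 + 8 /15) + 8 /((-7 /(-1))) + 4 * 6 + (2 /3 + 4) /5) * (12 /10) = 795904 /15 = 53060.27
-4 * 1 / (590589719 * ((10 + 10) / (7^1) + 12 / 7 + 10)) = -14 / 30120075669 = -0.00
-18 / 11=-1.64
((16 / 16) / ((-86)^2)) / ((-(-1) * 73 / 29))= 0.00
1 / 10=0.10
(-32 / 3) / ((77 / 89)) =-2848 / 231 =-12.33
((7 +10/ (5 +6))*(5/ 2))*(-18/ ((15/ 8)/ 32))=-6074.18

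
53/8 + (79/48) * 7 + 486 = 24199/48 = 504.15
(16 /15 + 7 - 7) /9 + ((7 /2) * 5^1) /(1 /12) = 210.12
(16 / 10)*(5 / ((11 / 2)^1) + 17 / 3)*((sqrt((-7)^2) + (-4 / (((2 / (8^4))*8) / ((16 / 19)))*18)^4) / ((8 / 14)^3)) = 51183613858374770092930043 / 15638520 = 3272919295328123767.01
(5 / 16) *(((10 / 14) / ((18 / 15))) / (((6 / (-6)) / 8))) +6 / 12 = -83 / 84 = -0.99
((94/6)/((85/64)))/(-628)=-752/40035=-0.02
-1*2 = -2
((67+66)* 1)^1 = 133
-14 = -14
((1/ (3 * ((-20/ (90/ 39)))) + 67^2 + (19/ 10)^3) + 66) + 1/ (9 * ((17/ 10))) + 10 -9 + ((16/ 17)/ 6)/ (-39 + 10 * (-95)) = 8975748358439/ 1967121000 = 4562.89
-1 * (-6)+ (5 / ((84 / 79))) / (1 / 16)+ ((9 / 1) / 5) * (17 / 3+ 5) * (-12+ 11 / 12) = -13814 / 105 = -131.56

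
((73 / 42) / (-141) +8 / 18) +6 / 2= 6775 / 1974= 3.43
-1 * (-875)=875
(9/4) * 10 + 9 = 63/2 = 31.50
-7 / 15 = -0.47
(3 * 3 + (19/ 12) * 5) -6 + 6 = 203/ 12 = 16.92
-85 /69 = -1.23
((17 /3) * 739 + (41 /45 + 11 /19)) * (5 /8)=3581729 /1368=2618.22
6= 6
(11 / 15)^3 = 1331 / 3375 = 0.39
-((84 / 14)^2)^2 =-1296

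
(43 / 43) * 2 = 2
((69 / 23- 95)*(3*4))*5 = -5520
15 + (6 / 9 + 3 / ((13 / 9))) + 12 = 1160 / 39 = 29.74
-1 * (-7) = 7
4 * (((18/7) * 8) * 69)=5677.71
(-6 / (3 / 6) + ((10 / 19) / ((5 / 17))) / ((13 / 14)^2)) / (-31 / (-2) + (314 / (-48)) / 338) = -1529664 / 2386001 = -0.64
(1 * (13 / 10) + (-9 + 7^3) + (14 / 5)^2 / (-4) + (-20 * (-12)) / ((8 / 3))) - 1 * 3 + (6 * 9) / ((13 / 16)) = 486.80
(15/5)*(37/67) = 111/67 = 1.66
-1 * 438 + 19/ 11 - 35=-5184/ 11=-471.27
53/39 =1.36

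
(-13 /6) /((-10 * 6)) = 13 /360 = 0.04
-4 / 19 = -0.21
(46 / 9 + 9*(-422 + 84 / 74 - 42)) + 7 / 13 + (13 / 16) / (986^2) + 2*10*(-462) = -902340699647339 / 67338183744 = -13400.13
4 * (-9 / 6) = -6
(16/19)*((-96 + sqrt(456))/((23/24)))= -36864/437 + 768*sqrt(114)/437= -65.59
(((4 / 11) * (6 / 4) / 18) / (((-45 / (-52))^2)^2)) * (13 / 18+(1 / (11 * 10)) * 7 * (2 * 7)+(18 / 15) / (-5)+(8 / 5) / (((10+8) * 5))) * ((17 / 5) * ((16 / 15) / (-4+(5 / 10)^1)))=-33808912384 / 434153671875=-0.08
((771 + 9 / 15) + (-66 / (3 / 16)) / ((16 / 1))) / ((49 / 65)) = 48724 / 49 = 994.37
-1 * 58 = -58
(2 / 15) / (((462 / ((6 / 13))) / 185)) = 74 / 3003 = 0.02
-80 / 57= -1.40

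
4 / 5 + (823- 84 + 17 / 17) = 3704 / 5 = 740.80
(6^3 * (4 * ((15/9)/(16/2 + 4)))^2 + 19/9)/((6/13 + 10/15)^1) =8047/132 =60.96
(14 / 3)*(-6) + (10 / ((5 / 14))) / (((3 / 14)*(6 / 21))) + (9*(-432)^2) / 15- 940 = 1671956 / 15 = 111463.73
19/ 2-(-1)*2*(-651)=-2585/ 2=-1292.50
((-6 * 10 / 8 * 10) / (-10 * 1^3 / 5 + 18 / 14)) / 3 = 35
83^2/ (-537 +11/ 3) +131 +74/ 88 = 118.92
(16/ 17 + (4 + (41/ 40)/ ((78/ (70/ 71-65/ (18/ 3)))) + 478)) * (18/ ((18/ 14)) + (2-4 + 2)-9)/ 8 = 10909151285/ 36152064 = 301.76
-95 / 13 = -7.31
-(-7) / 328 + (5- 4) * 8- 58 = -16393 / 328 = -49.98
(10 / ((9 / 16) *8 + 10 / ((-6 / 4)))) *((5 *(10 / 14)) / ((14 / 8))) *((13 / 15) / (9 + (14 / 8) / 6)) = -9600 / 10927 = -0.88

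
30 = 30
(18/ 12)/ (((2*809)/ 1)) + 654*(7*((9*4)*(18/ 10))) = 4799868207/ 16180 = 296654.40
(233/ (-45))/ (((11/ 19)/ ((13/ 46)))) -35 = -854501/ 22770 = -37.53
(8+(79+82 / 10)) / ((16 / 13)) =77.35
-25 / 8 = -3.12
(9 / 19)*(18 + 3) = 189 / 19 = 9.95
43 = 43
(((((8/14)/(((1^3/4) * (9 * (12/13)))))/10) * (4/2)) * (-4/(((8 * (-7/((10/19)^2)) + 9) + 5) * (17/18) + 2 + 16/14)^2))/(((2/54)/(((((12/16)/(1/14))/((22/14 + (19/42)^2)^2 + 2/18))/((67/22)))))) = -294349327272000/1429541600637684619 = -0.00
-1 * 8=-8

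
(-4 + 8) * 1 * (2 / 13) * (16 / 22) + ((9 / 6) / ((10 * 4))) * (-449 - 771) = -25913 / 572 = -45.30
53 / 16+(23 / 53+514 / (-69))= -216659 / 58512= -3.70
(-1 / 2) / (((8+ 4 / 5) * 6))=-5 / 528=-0.01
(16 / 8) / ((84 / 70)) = 5 / 3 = 1.67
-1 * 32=-32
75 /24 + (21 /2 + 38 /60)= 1711 /120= 14.26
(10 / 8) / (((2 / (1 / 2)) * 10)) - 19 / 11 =-597 / 352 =-1.70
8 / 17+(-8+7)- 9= -162 / 17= -9.53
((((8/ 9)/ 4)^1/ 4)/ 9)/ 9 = 1/ 1458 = 0.00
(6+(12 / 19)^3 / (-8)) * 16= 655008 / 6859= 95.50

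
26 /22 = 13 /11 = 1.18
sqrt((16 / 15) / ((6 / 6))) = 4 * sqrt(15) / 15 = 1.03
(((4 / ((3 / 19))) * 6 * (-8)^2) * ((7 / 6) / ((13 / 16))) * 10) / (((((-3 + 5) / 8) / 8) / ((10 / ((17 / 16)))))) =27892121600 / 663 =42069565.01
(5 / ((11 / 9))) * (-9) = -405 / 11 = -36.82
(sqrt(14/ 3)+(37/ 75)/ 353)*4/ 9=148/ 238275+4*sqrt(42)/ 27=0.96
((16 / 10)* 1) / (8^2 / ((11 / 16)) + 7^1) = 88 / 5505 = 0.02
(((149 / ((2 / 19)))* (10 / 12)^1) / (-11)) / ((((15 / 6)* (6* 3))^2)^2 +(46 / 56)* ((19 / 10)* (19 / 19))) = -990850 / 37889789421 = -0.00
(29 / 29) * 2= 2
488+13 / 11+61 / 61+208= 7680 / 11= 698.18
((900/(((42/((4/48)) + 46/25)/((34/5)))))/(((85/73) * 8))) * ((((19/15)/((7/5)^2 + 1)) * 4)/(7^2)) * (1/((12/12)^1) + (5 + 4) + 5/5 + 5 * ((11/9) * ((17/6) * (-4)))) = -272718875/103172391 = -2.64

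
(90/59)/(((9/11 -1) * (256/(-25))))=12375/15104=0.82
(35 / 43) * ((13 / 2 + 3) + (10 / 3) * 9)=2765 / 86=32.15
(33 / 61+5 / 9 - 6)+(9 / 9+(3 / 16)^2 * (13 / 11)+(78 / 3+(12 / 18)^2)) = 3879137 / 171776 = 22.58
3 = 3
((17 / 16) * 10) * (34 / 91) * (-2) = -1445 / 182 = -7.94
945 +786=1731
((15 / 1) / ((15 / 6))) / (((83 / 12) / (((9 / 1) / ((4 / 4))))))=7.81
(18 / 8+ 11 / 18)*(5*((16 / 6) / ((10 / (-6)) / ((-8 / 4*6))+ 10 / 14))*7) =40376 / 129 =312.99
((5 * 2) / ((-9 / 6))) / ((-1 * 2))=10 / 3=3.33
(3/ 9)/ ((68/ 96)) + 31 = 535/ 17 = 31.47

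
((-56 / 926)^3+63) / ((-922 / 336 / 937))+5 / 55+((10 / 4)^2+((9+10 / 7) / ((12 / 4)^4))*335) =-24500035708379369041 / 1141509772426716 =-21462.83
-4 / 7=-0.57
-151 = -151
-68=-68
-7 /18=-0.39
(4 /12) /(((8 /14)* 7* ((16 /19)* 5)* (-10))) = -19 /9600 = -0.00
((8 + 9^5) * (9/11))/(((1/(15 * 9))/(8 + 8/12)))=621870210/11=56533655.45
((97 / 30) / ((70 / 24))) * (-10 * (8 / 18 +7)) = -25996 / 315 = -82.53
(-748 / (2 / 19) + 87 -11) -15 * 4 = -7090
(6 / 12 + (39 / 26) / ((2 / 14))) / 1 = 11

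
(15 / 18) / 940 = 1 / 1128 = 0.00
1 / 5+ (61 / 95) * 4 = 263 / 95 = 2.77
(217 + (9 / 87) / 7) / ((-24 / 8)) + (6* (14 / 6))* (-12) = -146366 / 609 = -240.34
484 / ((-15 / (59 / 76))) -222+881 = 180676 / 285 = 633.95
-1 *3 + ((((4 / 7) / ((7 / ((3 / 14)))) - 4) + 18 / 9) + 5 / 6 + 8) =7925 / 2058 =3.85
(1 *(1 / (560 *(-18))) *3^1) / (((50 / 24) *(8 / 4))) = -1 / 14000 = -0.00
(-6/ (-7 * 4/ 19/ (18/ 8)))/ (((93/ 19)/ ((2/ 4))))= 3249/ 3472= 0.94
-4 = -4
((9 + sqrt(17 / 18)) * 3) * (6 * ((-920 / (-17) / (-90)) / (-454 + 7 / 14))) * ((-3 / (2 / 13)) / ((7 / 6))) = -387504 / 107933-7176 * sqrt(34) / 107933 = -3.98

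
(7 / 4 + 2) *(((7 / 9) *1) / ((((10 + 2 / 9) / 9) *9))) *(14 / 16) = 0.25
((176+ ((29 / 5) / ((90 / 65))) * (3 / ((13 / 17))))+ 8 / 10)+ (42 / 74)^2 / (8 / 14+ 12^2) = 4015709363 / 20781420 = 193.24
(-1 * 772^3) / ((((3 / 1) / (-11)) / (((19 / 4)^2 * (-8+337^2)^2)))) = 1472618397409484380748 / 3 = 490872799136494793582.67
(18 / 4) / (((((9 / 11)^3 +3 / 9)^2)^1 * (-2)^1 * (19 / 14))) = -1004475087 / 470300312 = -2.14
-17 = -17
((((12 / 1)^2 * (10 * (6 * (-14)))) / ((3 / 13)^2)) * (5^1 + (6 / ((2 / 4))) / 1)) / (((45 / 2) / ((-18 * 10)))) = 308904960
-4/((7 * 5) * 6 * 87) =-0.00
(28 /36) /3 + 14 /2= 196 /27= 7.26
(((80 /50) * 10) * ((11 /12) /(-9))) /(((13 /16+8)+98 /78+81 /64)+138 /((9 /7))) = -36608 /2665755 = -0.01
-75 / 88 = -0.85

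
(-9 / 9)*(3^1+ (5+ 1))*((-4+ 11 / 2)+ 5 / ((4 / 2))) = -36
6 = 6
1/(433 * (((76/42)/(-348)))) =-3654/8227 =-0.44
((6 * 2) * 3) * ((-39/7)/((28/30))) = -10530/49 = -214.90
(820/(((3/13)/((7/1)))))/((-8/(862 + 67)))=-17330495/6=-2888415.83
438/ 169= 2.59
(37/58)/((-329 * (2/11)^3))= -49247/152656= -0.32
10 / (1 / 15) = 150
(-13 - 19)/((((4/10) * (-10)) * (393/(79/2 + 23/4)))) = 362/393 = 0.92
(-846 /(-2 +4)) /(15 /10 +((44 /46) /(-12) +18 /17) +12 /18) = -55131 /410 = -134.47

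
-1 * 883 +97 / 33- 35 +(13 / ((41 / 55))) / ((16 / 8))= -2452559 / 2706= -906.34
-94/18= -47/9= -5.22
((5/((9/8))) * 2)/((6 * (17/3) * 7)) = 40/1071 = 0.04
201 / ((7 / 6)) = 1206 / 7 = 172.29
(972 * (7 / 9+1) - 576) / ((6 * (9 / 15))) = 320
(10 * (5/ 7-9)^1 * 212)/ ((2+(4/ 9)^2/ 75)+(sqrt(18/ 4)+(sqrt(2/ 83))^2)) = 126718062335136000/ 1396583868799-93785102738550000 * sqrt(2)/ 1396583868799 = -4234.69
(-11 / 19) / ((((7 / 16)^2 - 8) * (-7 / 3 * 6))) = -1408 / 265867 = -0.01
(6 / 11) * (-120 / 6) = -120 / 11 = -10.91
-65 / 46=-1.41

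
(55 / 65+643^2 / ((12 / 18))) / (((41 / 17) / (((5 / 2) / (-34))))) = -80622665 / 4264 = -18907.75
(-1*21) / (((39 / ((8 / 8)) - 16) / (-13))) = 273 / 23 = 11.87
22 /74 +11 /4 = 451 /148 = 3.05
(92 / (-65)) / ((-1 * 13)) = 0.11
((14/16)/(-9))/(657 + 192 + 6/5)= -35/306072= -0.00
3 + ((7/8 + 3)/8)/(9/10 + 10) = 10619/3488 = 3.04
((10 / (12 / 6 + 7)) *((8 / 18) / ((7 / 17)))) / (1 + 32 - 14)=680 / 10773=0.06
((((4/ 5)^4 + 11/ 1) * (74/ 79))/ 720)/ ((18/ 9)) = 0.01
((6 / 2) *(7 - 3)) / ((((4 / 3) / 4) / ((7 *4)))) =1008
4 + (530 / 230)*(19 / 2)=1191 / 46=25.89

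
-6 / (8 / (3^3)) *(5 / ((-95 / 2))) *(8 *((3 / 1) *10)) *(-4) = -38880 / 19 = -2046.32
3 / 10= 0.30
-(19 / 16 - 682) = 10893 / 16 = 680.81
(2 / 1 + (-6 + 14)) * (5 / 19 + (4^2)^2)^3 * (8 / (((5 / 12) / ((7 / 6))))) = 25856357387616 / 6859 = 3769697825.87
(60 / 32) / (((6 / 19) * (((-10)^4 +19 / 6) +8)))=285 / 480536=0.00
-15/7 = -2.14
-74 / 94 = -37 / 47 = -0.79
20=20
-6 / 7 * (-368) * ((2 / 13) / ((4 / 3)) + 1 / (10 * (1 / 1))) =4416 / 65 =67.94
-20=-20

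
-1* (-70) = 70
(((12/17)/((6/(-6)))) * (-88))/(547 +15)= 528/4777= 0.11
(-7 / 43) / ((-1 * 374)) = 7 / 16082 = 0.00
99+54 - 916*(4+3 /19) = -69457 /19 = -3655.63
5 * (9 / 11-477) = -2380.91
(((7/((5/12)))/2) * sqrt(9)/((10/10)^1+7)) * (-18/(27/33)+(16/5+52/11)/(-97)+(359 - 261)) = 6379128/26675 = 239.14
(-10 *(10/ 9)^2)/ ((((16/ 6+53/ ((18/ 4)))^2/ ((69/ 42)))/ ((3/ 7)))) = -345/ 8281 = -0.04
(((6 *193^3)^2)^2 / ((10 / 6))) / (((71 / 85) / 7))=1235836238021046255995713848270672 / 71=17406144197479524732334000000000.00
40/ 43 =0.93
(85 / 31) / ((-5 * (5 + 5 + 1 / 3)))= -51 / 961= -0.05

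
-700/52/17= -175/221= -0.79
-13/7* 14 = -26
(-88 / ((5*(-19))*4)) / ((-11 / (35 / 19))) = -14 / 361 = -0.04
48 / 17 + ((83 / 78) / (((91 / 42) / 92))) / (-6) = -40570 / 8619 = -4.71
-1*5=-5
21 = 21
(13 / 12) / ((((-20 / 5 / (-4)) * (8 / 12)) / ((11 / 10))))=143 / 80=1.79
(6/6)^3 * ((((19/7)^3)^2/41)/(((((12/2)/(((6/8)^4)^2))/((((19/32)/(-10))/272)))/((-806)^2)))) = -23.08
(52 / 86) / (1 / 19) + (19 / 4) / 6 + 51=65305 / 1032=63.28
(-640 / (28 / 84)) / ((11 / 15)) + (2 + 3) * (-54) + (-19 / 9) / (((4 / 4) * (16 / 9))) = -508529 / 176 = -2889.37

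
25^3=15625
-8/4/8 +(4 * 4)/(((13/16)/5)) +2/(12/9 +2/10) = 119021/1196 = 99.52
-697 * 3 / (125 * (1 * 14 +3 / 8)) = -16728 / 14375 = -1.16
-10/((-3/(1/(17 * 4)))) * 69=115/34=3.38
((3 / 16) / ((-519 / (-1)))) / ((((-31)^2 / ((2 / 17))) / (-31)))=-1 / 729368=-0.00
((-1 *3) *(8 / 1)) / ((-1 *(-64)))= -3 / 8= -0.38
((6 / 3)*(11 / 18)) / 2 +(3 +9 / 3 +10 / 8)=283 / 36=7.86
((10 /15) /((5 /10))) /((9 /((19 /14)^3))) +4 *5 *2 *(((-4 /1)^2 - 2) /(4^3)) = 337853 /37044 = 9.12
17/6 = 2.83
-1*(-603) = 603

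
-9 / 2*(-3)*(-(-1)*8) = 108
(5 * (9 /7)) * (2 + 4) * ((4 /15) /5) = 72 /35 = 2.06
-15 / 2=-7.50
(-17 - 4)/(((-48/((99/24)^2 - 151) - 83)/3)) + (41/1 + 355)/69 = 4607277/708653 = 6.50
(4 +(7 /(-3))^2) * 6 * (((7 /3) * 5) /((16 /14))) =20825 /36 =578.47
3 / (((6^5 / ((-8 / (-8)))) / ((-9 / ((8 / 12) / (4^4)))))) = -4 / 3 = -1.33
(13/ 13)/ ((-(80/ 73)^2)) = -5329/ 6400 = -0.83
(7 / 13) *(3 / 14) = 3 / 26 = 0.12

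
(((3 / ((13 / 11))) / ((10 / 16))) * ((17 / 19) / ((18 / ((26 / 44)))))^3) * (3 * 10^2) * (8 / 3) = 16605940 / 201675177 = 0.08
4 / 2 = 2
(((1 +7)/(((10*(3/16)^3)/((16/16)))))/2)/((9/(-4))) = -32768/1215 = -26.97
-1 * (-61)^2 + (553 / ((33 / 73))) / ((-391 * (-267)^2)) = -3422731999576 / 919841967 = -3721.00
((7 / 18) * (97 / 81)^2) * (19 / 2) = 1251397 / 236196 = 5.30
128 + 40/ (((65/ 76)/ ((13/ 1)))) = 736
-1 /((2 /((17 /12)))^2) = -289 /576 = -0.50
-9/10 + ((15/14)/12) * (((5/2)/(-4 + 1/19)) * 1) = -1607/1680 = -0.96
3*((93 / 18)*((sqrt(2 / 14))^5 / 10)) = 31*sqrt(7) / 6860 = 0.01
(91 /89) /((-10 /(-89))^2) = 80.99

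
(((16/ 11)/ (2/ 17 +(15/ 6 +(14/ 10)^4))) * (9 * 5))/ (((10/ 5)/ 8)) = 6800000/ 167761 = 40.53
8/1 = 8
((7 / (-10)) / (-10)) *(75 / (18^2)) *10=35 / 216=0.16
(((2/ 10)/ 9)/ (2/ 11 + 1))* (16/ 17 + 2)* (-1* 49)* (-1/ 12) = 2695/ 11934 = 0.23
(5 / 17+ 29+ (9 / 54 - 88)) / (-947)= 5971 / 96594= 0.06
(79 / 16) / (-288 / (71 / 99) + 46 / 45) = -252405 / 20476384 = -0.01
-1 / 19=-0.05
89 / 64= 1.39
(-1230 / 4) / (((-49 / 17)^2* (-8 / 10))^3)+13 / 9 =39732082454339 / 15945162855552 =2.49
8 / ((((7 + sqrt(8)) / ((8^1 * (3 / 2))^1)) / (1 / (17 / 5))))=3360 / 697-960 * sqrt(2) / 697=2.87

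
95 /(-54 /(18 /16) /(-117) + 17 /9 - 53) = -11115 /5932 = -1.87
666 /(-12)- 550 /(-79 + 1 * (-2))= -7891 /162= -48.71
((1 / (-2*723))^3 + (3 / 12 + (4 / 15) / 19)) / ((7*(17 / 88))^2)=73411734485144 / 508431465369765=0.14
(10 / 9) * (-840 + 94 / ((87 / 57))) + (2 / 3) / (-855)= -64335958 / 74385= -864.90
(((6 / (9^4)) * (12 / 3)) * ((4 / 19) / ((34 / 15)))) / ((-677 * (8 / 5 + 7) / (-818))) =327200 / 6854679837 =0.00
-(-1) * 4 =4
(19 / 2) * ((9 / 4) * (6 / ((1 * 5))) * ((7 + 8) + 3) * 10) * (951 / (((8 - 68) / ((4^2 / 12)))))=-487863 / 5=-97572.60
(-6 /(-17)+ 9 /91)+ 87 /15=48358 /7735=6.25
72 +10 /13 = 946 /13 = 72.77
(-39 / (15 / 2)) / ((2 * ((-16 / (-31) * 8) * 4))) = -403 / 2560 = -0.16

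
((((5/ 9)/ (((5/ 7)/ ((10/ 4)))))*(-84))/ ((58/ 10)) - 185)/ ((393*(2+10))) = -0.05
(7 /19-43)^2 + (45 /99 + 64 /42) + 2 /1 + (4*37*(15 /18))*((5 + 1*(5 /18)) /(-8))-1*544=7181350885 /6004152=1196.06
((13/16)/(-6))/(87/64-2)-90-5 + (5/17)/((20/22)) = -395053/4182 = -94.47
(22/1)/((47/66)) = 1452/47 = 30.89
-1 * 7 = -7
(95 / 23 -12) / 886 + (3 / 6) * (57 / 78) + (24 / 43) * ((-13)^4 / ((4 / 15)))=1361925697775 / 22782604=59779.19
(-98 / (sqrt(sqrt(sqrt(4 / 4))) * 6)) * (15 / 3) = -245 / 3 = -81.67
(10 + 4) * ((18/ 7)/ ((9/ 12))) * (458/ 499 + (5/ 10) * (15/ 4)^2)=380793/ 998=381.56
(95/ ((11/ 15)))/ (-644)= -1425/ 7084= -0.20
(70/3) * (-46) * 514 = -1655080/3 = -551693.33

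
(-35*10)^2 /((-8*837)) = -30625 /1674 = -18.29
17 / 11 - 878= -9641 / 11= -876.45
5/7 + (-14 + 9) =-30/7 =-4.29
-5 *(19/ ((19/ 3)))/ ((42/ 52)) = -130/ 7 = -18.57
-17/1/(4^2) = -17/16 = -1.06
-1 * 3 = -3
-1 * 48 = -48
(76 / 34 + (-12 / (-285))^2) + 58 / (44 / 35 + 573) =7209871728 / 3083689075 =2.34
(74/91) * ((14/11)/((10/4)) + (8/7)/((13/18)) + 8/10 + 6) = 3293148/455455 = 7.23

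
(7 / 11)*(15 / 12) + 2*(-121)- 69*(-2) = -4541 / 44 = -103.20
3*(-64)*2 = -384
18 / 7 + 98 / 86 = 1117 / 301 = 3.71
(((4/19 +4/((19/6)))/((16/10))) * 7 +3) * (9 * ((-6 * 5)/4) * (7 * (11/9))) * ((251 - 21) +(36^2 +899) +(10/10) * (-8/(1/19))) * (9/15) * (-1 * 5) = 2827464255/76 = 37203477.04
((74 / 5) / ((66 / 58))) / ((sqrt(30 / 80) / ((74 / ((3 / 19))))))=6034552*sqrt(6) / 1485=9953.92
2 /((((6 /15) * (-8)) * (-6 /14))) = 1.46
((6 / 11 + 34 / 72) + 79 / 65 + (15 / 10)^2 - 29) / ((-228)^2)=-16607 / 35212320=-0.00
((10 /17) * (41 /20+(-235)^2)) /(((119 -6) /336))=96597.03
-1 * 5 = -5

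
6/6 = 1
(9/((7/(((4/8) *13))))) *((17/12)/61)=663/3416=0.19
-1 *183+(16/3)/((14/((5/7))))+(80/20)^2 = -24509/147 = -166.73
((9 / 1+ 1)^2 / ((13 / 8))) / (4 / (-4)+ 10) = 800 / 117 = 6.84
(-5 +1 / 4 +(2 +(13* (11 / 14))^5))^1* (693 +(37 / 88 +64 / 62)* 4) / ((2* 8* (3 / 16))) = 863573923372091 / 33345088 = 25898085.00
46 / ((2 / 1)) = 23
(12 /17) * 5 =60 /17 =3.53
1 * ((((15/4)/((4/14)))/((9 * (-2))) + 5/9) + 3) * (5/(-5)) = -407/144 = -2.83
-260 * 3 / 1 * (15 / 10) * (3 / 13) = -270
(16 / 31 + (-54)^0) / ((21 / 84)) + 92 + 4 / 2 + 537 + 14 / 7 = 639.06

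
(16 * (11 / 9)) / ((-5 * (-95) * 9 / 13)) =2288 / 38475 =0.06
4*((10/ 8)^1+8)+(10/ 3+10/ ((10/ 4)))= 133/ 3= 44.33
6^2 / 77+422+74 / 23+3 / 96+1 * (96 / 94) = 1136651045 / 2663584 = 426.74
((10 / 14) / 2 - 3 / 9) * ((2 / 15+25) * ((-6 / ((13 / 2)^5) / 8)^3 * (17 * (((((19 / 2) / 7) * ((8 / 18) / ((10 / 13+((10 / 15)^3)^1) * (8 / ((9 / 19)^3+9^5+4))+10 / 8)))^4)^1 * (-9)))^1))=27542373954838561681337510848690306154496 / 20553896120160632799090615437473236170569508102305115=0.00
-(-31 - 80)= 111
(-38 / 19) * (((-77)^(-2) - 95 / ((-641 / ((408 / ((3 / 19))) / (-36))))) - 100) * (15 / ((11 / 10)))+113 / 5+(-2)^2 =1908828876721 / 627080685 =3043.99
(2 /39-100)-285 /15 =-4639 /39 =-118.95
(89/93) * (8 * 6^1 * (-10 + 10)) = 0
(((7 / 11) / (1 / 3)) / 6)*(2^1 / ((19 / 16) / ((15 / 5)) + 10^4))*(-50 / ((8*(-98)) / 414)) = 62100 / 36961463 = 0.00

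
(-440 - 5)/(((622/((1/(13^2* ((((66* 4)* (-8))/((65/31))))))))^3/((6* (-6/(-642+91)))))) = 0.00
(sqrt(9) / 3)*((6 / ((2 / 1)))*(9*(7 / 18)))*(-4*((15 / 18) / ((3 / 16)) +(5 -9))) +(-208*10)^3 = -26996736056 / 3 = -8998912018.67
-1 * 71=-71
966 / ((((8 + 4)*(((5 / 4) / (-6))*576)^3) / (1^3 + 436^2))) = -30605617 / 3456000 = -8.86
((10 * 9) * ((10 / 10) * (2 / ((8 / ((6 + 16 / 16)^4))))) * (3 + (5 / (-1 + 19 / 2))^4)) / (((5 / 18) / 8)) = 405396422424 / 83521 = 4853826.25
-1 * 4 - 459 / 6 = -80.50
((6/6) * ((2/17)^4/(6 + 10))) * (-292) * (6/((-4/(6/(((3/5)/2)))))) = 8760/83521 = 0.10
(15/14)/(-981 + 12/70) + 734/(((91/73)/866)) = 509912.22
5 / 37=0.14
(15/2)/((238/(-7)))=-0.22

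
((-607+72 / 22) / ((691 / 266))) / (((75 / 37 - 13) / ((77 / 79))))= 1126909 / 54589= 20.64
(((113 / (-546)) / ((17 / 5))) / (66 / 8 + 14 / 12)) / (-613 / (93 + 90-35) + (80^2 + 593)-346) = -0.00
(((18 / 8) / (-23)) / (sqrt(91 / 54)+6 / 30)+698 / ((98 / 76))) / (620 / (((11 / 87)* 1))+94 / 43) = 1281787675487 / 11616503664836 - 319275* sqrt(546) / 474143006728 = 0.11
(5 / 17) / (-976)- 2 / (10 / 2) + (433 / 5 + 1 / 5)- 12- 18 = 4678919 / 82960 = 56.40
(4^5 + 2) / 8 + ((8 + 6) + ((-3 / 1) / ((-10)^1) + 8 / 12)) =8593 / 60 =143.22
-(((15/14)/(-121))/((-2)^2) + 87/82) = -294141/277816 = -1.06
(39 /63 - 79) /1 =-1646 /21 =-78.38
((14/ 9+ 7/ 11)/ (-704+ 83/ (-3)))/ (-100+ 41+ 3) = 31/ 579480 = 0.00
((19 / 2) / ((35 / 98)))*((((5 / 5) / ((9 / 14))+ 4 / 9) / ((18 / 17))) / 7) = 323 / 45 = 7.18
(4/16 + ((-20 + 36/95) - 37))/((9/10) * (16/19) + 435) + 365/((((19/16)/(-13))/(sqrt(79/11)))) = -10708.41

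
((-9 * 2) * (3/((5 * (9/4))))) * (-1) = 24/5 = 4.80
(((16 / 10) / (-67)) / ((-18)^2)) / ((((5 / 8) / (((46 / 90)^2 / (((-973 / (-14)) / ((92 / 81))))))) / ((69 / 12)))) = -8954912 / 3093318770625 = -0.00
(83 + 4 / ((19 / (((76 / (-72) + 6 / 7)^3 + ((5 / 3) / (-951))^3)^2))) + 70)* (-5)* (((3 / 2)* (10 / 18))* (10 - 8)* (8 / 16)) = -910791377980596511253370065425 / 1428692237674694257637834784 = -637.50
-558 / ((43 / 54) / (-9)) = 271188 / 43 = 6306.70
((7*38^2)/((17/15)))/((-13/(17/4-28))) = 3600975/221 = 16294.00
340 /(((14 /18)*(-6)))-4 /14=-512 /7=-73.14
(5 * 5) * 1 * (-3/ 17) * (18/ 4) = -675/ 34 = -19.85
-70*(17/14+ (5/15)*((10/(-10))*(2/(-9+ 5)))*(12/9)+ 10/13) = -18065/117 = -154.40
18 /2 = 9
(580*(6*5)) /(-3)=-5800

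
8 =8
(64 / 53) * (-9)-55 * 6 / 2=-9321 / 53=-175.87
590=590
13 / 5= 2.60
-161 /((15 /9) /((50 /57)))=-1610 /19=-84.74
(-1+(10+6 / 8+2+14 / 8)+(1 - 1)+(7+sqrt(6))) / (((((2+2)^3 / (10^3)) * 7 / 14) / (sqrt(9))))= 375 * sqrt(6) / 4+15375 / 8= 2151.51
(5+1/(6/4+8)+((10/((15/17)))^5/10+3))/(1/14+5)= 6045530932/1639035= 3688.47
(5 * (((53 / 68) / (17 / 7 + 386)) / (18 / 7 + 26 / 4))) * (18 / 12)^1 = 38955 / 23481284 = 0.00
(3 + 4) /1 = 7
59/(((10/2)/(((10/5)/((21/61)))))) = 7198/105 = 68.55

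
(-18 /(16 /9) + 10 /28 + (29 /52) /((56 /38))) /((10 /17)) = -33201 /2080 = -15.96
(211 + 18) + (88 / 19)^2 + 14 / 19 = 90679 / 361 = 251.19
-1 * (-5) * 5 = 25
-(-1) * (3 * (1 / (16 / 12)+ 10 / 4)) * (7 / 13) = 21 / 4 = 5.25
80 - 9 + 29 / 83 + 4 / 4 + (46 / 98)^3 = 72.45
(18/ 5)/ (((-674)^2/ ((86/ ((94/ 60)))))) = 2322/ 5337743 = 0.00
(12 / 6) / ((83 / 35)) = 70 / 83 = 0.84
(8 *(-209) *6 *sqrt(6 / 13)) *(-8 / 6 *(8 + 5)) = 13376 *sqrt(78) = 118133.63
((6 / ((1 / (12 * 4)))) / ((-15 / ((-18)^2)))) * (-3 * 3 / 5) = 279936 / 25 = 11197.44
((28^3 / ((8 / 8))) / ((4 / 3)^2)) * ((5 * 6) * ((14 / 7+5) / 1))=2593080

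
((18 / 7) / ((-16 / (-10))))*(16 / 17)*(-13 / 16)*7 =-585 / 68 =-8.60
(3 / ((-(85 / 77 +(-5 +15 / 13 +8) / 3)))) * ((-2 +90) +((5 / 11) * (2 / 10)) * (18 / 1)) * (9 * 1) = -2422602 / 2491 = -972.54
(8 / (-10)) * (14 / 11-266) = 11648 / 55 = 211.78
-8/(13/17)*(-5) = 680/13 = 52.31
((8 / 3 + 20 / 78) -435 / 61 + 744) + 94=661197 / 793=833.79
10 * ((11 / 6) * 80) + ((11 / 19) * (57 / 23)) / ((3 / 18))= 101794 / 69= 1475.28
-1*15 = -15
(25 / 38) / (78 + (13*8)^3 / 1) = 25 / 42747796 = 0.00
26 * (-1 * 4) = -104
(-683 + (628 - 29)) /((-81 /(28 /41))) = 784 /1107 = 0.71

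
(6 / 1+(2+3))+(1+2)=14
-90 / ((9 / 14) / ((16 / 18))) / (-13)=1120 / 117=9.57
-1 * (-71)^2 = -5041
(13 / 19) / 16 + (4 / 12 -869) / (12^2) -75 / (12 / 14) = -767363 / 8208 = -93.49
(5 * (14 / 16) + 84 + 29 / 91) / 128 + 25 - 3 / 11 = 26056307 / 1025024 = 25.42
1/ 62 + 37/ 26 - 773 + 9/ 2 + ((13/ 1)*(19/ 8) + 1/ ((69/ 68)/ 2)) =-163330483/ 222456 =-734.21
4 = 4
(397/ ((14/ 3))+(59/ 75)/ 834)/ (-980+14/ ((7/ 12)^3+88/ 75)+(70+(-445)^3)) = -1103741906347/ 1143308568467039625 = -0.00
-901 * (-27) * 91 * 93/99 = 22875489/11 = 2079589.91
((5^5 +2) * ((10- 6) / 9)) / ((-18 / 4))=-25016 / 81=-308.84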